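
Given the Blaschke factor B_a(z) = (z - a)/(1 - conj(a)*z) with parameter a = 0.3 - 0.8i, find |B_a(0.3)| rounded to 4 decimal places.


Step 1: Numerator z0 - a = 0.3 - (0.3 - 0.8i) = 0 + 0.8i
Step 2: Denominator 1 - conj(a)*z0 = 1 - (0.3 + 0.8i)*0.3 = 0.91 - 0.24i
Step 3: |z0 - a|^2 = 0^2 + 0.8^2 = 0.64; |1 - conj(a)*z0|^2 = 0.91^2 + (-0.24)^2 = 0.8857
Step 4: |B_a(0.3)| = sqrt(0.64 / 0.8857) = sqrt(0.722592)
Step 5: = 0.8501

0.8501


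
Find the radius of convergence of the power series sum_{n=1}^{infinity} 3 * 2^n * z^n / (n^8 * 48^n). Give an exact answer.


Step 1: General term a_n = 3 * 2^n / (n^8 * 48^n)
Step 2: By the root test, |a_n|^(1/n) = 3^(1/n) * 2 / (n^(8/n) * 48) -> 2/48 as n -> infinity (since 3^(1/n) -> 1 and n^(8/n) -> 1)
Step 3: R = 1/lim|a_n|^(1/n) = 48/2 = 24

24


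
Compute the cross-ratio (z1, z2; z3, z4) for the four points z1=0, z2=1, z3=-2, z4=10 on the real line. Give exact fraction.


Step 1: (z1-z3)(z2-z4) = 2 * (-9) = -18
Step 2: (z1-z4)(z2-z3) = (-10) * 3 = -30
Step 3: Cross-ratio = 18/30 = 3/5

3/5


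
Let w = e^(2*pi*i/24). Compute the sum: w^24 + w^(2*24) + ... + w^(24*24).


Step 1: The sum sum_{j=1}^{n} w^(k*j) equals n if n | k, else 0.
Step 2: Here n = 24, k = 24
Step 3: Does n divide k? 24 | 24 -> True
Step 4: Sum = 24

24


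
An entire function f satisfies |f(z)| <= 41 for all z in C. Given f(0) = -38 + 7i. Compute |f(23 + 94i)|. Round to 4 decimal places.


Step 1: By Liouville's theorem, a bounded entire function is constant.
Step 2: f(z) = f(0) = -38 + 7i for all z.
Step 3: |f(w)| = |-38 + 7i| = sqrt(1444 + 49)
Step 4: = 38.6394

38.6394


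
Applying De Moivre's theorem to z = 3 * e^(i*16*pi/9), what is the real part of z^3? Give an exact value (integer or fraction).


Step 1: By De Moivre's theorem, z^3 = 3^3 * e^(i*3*16*pi/9) = 27 * (cos(16*pi/3) + i*sin(16*pi/3))
Step 2: |z|^3 = 3^3 = 27
Step 3: Reduce the angle mod 2*pi: 16*pi/3 - 4*pi = 4*pi/3
Step 4: cos(4*pi/3) = -1/2
Step 5: Re(z^3) = 27 * (-1/2) = -27/2

-27/2


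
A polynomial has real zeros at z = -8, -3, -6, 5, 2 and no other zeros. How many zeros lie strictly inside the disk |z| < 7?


Step 1: Check each root:
  z = -8: |-8| = 8 >= 7
  z = -3: |-3| = 3 < 7
  z = -6: |-6| = 6 < 7
  z = 5: |5| = 5 < 7
  z = 2: |2| = 2 < 7
Step 2: Count = 4

4


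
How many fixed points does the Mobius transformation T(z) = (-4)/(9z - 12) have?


Step 1: Fixed points satisfy T(z) = z
Step 2: 9z^2 - 12z + 4 = 0
Step 3: Discriminant = (-12)^2 - 4*9*4 = 0
Step 4: Number of fixed points = 1

1


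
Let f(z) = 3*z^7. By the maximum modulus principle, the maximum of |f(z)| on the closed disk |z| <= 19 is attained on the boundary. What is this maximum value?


Step 1: On |z| = 19, |f(z)| = 3 * |z|^7 = 3 * 19^7
Step 2: By maximum modulus principle, maximum is on boundary.
Step 3: Maximum = 3 * 893871739 = 2681615217

2681615217


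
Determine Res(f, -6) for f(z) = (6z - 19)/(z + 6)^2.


Step 1: Pole of order 2 at z = -6
Step 2: Res = lim d/dz [(z + 6)^2 * f(z)] as z -> -6
Step 3: (z + 6)^2 * f(z) = 6z - 19
Step 4: d/dz[6z - 19] = 6

6


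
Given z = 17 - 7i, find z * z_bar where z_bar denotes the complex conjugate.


Step 1: conj(z) = 17 + 7i
Step 2: z * conj(z) = 17^2 + (-7)^2
Step 3: = 289 + 49 = 338

338


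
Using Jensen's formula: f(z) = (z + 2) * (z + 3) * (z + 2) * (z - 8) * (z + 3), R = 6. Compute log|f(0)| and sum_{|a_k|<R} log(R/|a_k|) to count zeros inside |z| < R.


Jensen's formula: (1/2pi)*integral log|f(Re^it)|dt = log|f(0)| + sum_{|a_k|<R} log(R/|a_k|)
Step 1: f(0) = 2 * 3 * 2 * (-8) * 3 = -288
Step 2: log|f(0)| = log|-2| + log|-3| + log|-2| + log|8| + log|-3| = 5.663
Step 3: Zeros inside |z| < 6: -2, -3, -2, -3
Step 4: Jensen sum = log(6/2) + log(6/3) + log(6/2) + log(6/3) = 3.5835
Step 5: n(R) = number of terms in the Jensen sum = count of zeros inside |z| < 6 = 4

4


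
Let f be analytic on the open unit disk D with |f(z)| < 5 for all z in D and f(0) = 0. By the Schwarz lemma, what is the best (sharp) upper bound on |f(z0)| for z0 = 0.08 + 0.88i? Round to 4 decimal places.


Step 1: g = f/5 maps D -> D with g(0) = 0, so by the Schwarz lemma |g(z)| <= |z|, i.e. |f(z)| <= 5|z|; this is sharp (f(z) = 5z).
Step 2: |z0|^2 = 0.08^2 + 0.88^2 = 0.7808
Step 3: |z0| = sqrt(0.7808) = 0.883629
Step 4: Best bound = 5 * |z0| = 5 * 0.883629 = 4.4181

4.4181


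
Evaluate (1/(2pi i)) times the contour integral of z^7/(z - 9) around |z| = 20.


Step 1: f(z) = z^7, a = 9 is inside |z| = 20
Step 2: By Cauchy integral formula: (1/(2pi*i)) * integral = f(a)
Step 3: f(9) = 9^7 = 4782969

4782969


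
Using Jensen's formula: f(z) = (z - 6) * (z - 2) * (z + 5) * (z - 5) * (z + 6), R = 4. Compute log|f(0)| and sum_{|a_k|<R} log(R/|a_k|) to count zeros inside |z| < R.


Jensen's formula: (1/2pi)*integral log|f(Re^it)|dt = log|f(0)| + sum_{|a_k|<R} log(R/|a_k|)
Step 1: f(0) = (-6) * (-2) * 5 * (-5) * 6 = -1800
Step 2: log|f(0)| = log|6| + log|2| + log|-5| + log|5| + log|-6| = 7.4955
Step 3: Zeros inside |z| < 4: 2
Step 4: Jensen sum = log(4/2) = 0.6931
Step 5: n(R) = number of terms in the Jensen sum = count of zeros inside |z| < 4 = 1

1


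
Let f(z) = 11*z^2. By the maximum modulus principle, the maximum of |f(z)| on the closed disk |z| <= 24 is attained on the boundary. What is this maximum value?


Step 1: On |z| = 24, |f(z)| = 11 * |z|^2 = 11 * 24^2
Step 2: By maximum modulus principle, maximum is on boundary.
Step 3: Maximum = 11 * 576 = 6336

6336


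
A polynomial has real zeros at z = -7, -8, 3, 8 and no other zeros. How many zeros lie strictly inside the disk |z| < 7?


Step 1: Check each root:
  z = -7: |-7| = 7 >= 7
  z = -8: |-8| = 8 >= 7
  z = 3: |3| = 3 < 7
  z = 8: |8| = 8 >= 7
Step 2: Count = 1

1


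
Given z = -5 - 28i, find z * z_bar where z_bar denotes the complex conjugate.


Step 1: conj(z) = -5 + 28i
Step 2: z * conj(z) = (-5)^2 + (-28)^2
Step 3: = 25 + 784 = 809

809


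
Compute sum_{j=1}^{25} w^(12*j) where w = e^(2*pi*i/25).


Step 1: The sum sum_{j=1}^{n} w^(k*j) equals n if n | k, else 0.
Step 2: Here n = 25, k = 12
Step 3: Does n divide k? 25 | 12 -> False
Step 4: Sum = 0

0


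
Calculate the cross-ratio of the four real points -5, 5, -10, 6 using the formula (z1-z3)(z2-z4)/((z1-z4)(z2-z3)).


Step 1: (z1-z3)(z2-z4) = 5 * (-1) = -5
Step 2: (z1-z4)(z2-z3) = (-11) * 15 = -165
Step 3: Cross-ratio = 5/165 = 1/33

1/33


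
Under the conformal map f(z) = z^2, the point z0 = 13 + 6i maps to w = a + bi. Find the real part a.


Step 1: z0 = 13 + 6i
Step 2: z0^2 = 13^2 - 6^2 + 156i
Step 3: real part = 169 - 36 = 133

133


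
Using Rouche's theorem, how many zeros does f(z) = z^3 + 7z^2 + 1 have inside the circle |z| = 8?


Step 1: On |z| = 8 the three terms have sizes |z^3| = 8^3 = 512, |7z^2| = 7*8^2 = 448, |1| = 1
Step 2: The dominant term is g(z) = z^3; let h(z) = 7z^2 + 1 so f = g + h
Step 3: On |z| = 8: |g| = 512 and |h| <= 448 + 1 = 449
Step 4: Since 512 > 449, |h| < |g| on |z| = 8, so by Rouche f has the same number of zeros as g inside |z| < 8
Step 5: g(z) = z^3 has 3 zeros (all at the origin) inside |z| < 8. Answer = 3

3


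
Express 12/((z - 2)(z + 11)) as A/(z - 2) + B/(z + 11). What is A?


Step 1: Multiply both sides by (z - 2) and set z = 2
Step 2: A = 12 / (2 + 11)
Step 3: A = 12 / 13
Step 4: A = 12/13

12/13


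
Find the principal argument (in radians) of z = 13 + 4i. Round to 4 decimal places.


Step 1: z = 13 + 4i
Step 2: arg(z) = atan2(4, 13)
Step 3: arg(z) = 0.2985

0.2985


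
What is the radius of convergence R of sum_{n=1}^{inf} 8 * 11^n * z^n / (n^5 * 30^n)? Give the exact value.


Step 1: General term a_n = 8 * 11^n / (n^5 * 30^n)
Step 2: By the root test, |a_n|^(1/n) = 8^(1/n) * 11 / (n^(5/n) * 30) -> 11/30 as n -> infinity (since 8^(1/n) -> 1 and n^(5/n) -> 1)
Step 3: R = 1/lim|a_n|^(1/n) = 30/11

30/11


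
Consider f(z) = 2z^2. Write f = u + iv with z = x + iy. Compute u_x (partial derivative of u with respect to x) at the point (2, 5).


Step 1: f(z) = 2(x+iy)^2 + 0
Step 2: u = 2(x^2 - y^2) + 0
Step 3: u_x = 4x + 0
Step 4: At (2, 5): u_x = 8 + 0 = 8

8


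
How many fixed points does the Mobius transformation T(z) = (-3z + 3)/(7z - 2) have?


Step 1: Fixed points satisfy T(z) = z
Step 2: 7z^2 + z - 3 = 0
Step 3: Discriminant = 1^2 - 4*7*(-3) = 85
Step 4: Number of fixed points = 2

2


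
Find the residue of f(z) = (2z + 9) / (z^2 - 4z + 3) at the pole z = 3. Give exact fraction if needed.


Step 1: Q(z) = z^2 - 4z + 3 = (z - 3)(z - 1)
Step 2: Q'(z) = 2z - 4
Step 3: Q'(3) = 2, P(3) = 15
Step 4: Res = P(3)/Q'(3) = 15/2 = 15/2

15/2


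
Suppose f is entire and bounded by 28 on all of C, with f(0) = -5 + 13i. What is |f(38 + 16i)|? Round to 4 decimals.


Step 1: By Liouville's theorem, a bounded entire function is constant.
Step 2: f(z) = f(0) = -5 + 13i for all z.
Step 3: |f(w)| = |-5 + 13i| = sqrt(25 + 169)
Step 4: = 13.9284

13.9284


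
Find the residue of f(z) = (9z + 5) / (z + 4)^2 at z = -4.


Step 1: Pole of order 2 at z = -4
Step 2: Res = lim d/dz [(z + 4)^2 * f(z)] as z -> -4
Step 3: (z + 4)^2 * f(z) = 9z + 5
Step 4: d/dz[9z + 5] = 9

9


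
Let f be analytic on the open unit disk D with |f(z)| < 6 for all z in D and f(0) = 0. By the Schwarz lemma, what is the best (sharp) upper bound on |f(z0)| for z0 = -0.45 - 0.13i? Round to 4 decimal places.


Step 1: g = f/6 maps D -> D with g(0) = 0, so by the Schwarz lemma |g(z)| <= |z|, i.e. |f(z)| <= 6|z|; this is sharp (f(z) = 6z).
Step 2: |z0|^2 = (-0.45)^2 + (-0.13)^2 = 0.2194
Step 3: |z0| = sqrt(0.2194) = 0.468402
Step 4: Best bound = 6 * |z0| = 6 * 0.468402 = 2.8104

2.8104


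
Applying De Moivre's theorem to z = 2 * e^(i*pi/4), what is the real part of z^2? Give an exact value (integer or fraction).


Step 1: By De Moivre's theorem, z^2 = 2^2 * e^(i*2*pi/4) = 4 * (cos(pi/2) + i*sin(pi/2))
Step 2: |z|^2 = 2^2 = 4
Step 3: The angle pi/2 already lies in [0, 2*pi)
Step 4: cos(pi/2) = 0
Step 5: Re(z^2) = 4 * 0 = 0

0


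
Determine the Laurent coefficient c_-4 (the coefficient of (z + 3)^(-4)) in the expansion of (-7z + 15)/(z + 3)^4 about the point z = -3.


Step 1: Write the numerator in powers of (z + 3): -7z + 15 = -7(z + 3) + (-7*(-3) + 15) = -7(z + 3) + 36
Step 2: Divide by (z + 3)^4: f(z) = 36(z + 3)^(-4) - 7(z + 3)^(-3)
Step 3: This finite sum is the Laurent series of f about z = -3.
Step 4: Coefficient of (z + 3)^(-4) = -7*(-3) + 15 = 36

36


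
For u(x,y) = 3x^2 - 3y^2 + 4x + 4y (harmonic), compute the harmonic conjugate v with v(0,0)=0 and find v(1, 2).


Step 1: v_x = -u_y = 6y - 4
Step 2: v_y = u_x = 6x + 4
Step 3: v = 6xy - 4x + 4y + C
Step 4: v(0,0) = 0 => C = 0
Step 5: v(1, 2) = 16

16


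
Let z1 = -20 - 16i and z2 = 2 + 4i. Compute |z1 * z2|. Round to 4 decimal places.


Step 1: |z1| = sqrt((-20)^2 + (-16)^2) = sqrt(656)
Step 2: |z2| = sqrt(2^2 + 4^2) = sqrt(20)
Step 3: |z1*z2| = |z1|*|z2| = sqrt(656) * sqrt(20) = sqrt(656 * 20) = sqrt(13120)
Step 4: = 114.5426

114.5426


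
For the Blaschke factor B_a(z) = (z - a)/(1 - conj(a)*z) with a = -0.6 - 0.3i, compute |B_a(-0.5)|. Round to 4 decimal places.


Step 1: Numerator z0 - a = -0.5 - (-0.6 - 0.3i) = 0.1 + 0.3i
Step 2: Denominator 1 - conj(a)*z0 = 1 - (-0.6 + 0.3i)*(-0.5) = 0.7 + 0.15i
Step 3: |z0 - a|^2 = 0.1^2 + 0.3^2 = 0.1; |1 - conj(a)*z0|^2 = 0.7^2 + 0.15^2 = 0.5125
Step 4: |B_a(-0.5)| = sqrt(0.1 / 0.5125) = sqrt(0.195122)
Step 5: = 0.4417

0.4417


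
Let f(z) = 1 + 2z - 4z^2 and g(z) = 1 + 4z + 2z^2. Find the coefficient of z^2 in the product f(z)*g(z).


Step 1: z^2 term in f*g comes from: (1)*(2z^2) + (2z)*(4z) + (-4z^2)*(1)
Step 2: = 2 + 8 - 4
Step 3: = 6

6


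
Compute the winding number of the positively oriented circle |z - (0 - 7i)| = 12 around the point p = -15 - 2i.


Step 1: Center c = (0, -7), radius = 12
Step 2: |p - c|^2 = (-15)^2 + 5^2 = 250
Step 3: r^2 = 144
Step 4: |p-c| > r so winding number = 0

0


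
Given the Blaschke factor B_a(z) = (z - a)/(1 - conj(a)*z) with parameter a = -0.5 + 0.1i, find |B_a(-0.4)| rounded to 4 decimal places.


Step 1: Numerator z0 - a = -0.4 - (-0.5 + 0.1i) = 0.1 - 0.1i
Step 2: Denominator 1 - conj(a)*z0 = 1 - (-0.5 - 0.1i)*(-0.4) = 0.8 - 0.04i
Step 3: |z0 - a|^2 = 0.1^2 + (-0.1)^2 = 0.02; |1 - conj(a)*z0|^2 = 0.8^2 + (-0.04)^2 = 0.6416
Step 4: |B_a(-0.4)| = sqrt(0.02 / 0.6416) = sqrt(0.031172)
Step 5: = 0.1766

0.1766


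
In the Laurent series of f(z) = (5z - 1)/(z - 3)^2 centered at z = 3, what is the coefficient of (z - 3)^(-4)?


Step 1: Write the numerator in powers of (z - 3): 5z - 1 = 5(z - 3) + (5*3 - 1) = 5(z - 3) + 14
Step 2: Divide by (z - 3)^2: f(z) = 14(z - 3)^(-2) + 5(z - 3)^(-1)
Step 3: This finite sum is the Laurent series of f about z = 3.
Step 4: Only the powers -2 and -1 appear, so the coefficient of (z - 3)^(-4) = 0

0


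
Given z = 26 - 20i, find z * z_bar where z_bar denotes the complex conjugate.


Step 1: conj(z) = 26 + 20i
Step 2: z * conj(z) = 26^2 + (-20)^2
Step 3: = 676 + 400 = 1076

1076


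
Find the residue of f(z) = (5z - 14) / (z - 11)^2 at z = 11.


Step 1: Pole of order 2 at z = 11
Step 2: Res = lim d/dz [(z - 11)^2 * f(z)] as z -> 11
Step 3: (z - 11)^2 * f(z) = 5z - 14
Step 4: d/dz[5z - 14] = 5

5


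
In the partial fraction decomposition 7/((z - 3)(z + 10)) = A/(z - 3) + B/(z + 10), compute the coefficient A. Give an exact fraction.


Step 1: Multiply both sides by (z - 3) and set z = 3
Step 2: A = 7 / (3 + 10)
Step 3: A = 7 / 13
Step 4: A = 7/13

7/13


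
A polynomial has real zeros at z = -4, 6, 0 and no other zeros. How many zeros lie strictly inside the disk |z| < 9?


Step 1: Check each root:
  z = -4: |-4| = 4 < 9
  z = 6: |6| = 6 < 9
  z = 0: |0| = 0 < 9
Step 2: Count = 3

3


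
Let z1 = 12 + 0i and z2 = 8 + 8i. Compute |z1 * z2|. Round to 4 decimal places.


Step 1: |z1| = sqrt(12^2 + 0^2) = sqrt(144)
Step 2: |z2| = sqrt(8^2 + 8^2) = sqrt(128)
Step 3: |z1*z2| = |z1|*|z2| = sqrt(144) * sqrt(128) = sqrt(144 * 128) = sqrt(18432)
Step 4: = 135.7645

135.7645


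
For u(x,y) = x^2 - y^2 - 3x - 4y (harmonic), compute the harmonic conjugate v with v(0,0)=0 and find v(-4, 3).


Step 1: v_x = -u_y = 2y + 4
Step 2: v_y = u_x = 2x - 3
Step 3: v = 2xy + 4x - 3y + C
Step 4: v(0,0) = 0 => C = 0
Step 5: v(-4, 3) = -49

-49


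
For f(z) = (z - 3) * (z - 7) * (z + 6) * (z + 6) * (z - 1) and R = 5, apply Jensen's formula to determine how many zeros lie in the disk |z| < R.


Jensen's formula: (1/2pi)*integral log|f(Re^it)|dt = log|f(0)| + sum_{|a_k|<R} log(R/|a_k|)
Step 1: f(0) = (-3) * (-7) * 6 * 6 * (-1) = -756
Step 2: log|f(0)| = log|3| + log|7| + log|-6| + log|-6| + log|1| = 6.628
Step 3: Zeros inside |z| < 5: 3, 1
Step 4: Jensen sum = log(5/3) + log(5/1) = 2.1203
Step 5: n(R) = number of terms in the Jensen sum = count of zeros inside |z| < 5 = 2

2


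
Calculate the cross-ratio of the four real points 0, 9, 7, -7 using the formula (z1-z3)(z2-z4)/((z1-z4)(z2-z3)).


Step 1: (z1-z3)(z2-z4) = (-7) * 16 = -112
Step 2: (z1-z4)(z2-z3) = 7 * 2 = 14
Step 3: Cross-ratio = -112/14 = -8

-8


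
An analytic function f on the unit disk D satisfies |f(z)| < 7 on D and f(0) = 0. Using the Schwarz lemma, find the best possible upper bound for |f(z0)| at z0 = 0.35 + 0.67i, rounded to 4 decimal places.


Step 1: g = f/7 maps D -> D with g(0) = 0, so by the Schwarz lemma |g(z)| <= |z|, i.e. |f(z)| <= 7|z|; this is sharp (f(z) = 7z).
Step 2: |z0|^2 = 0.35^2 + 0.67^2 = 0.5714
Step 3: |z0| = sqrt(0.5714) = 0.75591
Step 4: Best bound = 7 * |z0| = 7 * 0.75591 = 5.2914

5.2914


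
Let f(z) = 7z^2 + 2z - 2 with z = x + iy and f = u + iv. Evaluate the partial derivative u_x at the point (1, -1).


Step 1: f(z) = 7(x+iy)^2 + 2(x+iy) - 2
Step 2: u = 7(x^2 - y^2) + 2x - 2
Step 3: u_x = 14x + 2
Step 4: At (1, -1): u_x = 14 + 2 = 16

16


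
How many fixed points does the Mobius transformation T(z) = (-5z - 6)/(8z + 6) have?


Step 1: Fixed points satisfy T(z) = z
Step 2: 8z^2 + 11z + 6 = 0
Step 3: Discriminant = 11^2 - 4*8*6 = -71
Step 4: Number of fixed points = 2

2


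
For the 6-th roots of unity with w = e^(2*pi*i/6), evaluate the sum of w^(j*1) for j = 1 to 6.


Step 1: The sum sum_{j=1}^{n} w^(k*j) equals n if n | k, else 0.
Step 2: Here n = 6, k = 1
Step 3: Does n divide k? 6 | 1 -> False
Step 4: Sum = 0

0


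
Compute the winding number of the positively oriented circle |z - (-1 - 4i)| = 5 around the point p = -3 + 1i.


Step 1: Center c = (-1, -4), radius = 5
Step 2: |p - c|^2 = (-2)^2 + 5^2 = 29
Step 3: r^2 = 25
Step 4: |p-c| > r so winding number = 0

0


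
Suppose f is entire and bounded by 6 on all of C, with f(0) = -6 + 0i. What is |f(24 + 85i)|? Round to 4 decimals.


Step 1: By Liouville's theorem, a bounded entire function is constant.
Step 2: f(z) = f(0) = -6 + 0i for all z.
Step 3: |f(w)| = |-6 + 0i| = sqrt(36 + 0)
Step 4: = 6.0

6.0


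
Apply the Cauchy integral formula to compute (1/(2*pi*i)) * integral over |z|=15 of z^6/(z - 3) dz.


Step 1: f(z) = z^6, a = 3 is inside |z| = 15
Step 2: By Cauchy integral formula: (1/(2pi*i)) * integral = f(a)
Step 3: f(3) = 3^6 = 729

729


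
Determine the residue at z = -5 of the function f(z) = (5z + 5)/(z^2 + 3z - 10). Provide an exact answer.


Step 1: Q(z) = z^2 + 3z - 10 = (z + 5)(z - 2)
Step 2: Q'(z) = 2z + 3
Step 3: Q'(-5) = -7, P(-5) = -20
Step 4: Res = P(-5)/Q'(-5) = -20/(-7) = 20/7

20/7


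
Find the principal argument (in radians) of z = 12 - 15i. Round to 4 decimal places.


Step 1: z = 12 - 15i
Step 2: arg(z) = atan2(-15, 12)
Step 3: arg(z) = -0.8961

-0.8961


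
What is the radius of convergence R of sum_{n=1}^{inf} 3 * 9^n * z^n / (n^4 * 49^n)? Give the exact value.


Step 1: General term a_n = 3 * 9^n / (n^4 * 49^n)
Step 2: By the root test, |a_n|^(1/n) = 3^(1/n) * 9 / (n^(4/n) * 49) -> 9/49 as n -> infinity (since 3^(1/n) -> 1 and n^(4/n) -> 1)
Step 3: R = 1/lim|a_n|^(1/n) = 49/9

49/9


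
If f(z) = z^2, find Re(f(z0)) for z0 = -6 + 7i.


Step 1: z0 = -6 + 7i
Step 2: z0^2 = (-6)^2 - 7^2 - 84i
Step 3: real part = 36 - 49 = -13

-13


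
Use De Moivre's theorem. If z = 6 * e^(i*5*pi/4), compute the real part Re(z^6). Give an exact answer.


Step 1: By De Moivre's theorem, z^6 = 6^6 * e^(i*6*5*pi/4) = 46656 * (cos(15*pi/2) + i*sin(15*pi/2))
Step 2: |z|^6 = 6^6 = 46656
Step 3: Reduce the angle mod 2*pi: 15*pi/2 - 6*pi = 3*pi/2
Step 4: cos(3*pi/2) = 0
Step 5: Re(z^6) = 46656 * 0 = 0

0


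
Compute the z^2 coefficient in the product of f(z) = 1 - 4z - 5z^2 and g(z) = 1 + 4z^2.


Step 1: z^2 term in f*g comes from: (1)*(4z^2) + (-4z)*(0) + (-5z^2)*(1)
Step 2: = 4 + 0 - 5
Step 3: = -1

-1


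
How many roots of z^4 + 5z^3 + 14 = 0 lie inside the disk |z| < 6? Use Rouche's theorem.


Step 1: On |z| = 6 the three terms have sizes |z^4| = 6^4 = 1296, |5z^3| = 5*6^3 = 1080, |14| = 14
Step 2: The dominant term is g(z) = z^4; let h(z) = 5z^3 + 14 so f = g + h
Step 3: On |z| = 6: |g| = 1296 and |h| <= 1080 + 14 = 1094
Step 4: Since 1296 > 1094, |h| < |g| on |z| = 6, so by Rouche f has the same number of zeros as g inside |z| < 6
Step 5: g(z) = z^4 has 4 zeros (all at the origin) inside |z| < 6. Answer = 4

4


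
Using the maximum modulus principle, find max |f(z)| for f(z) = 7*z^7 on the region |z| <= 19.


Step 1: On |z| = 19, |f(z)| = 7 * |z|^7 = 7 * 19^7
Step 2: By maximum modulus principle, maximum is on boundary.
Step 3: Maximum = 7 * 893871739 = 6257102173

6257102173


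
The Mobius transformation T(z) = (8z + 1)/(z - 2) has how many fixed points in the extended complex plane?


Step 1: Fixed points satisfy T(z) = z
Step 2: z^2 - 10z - 1 = 0
Step 3: Discriminant = (-10)^2 - 4*1*(-1) = 104
Step 4: Number of fixed points = 2

2


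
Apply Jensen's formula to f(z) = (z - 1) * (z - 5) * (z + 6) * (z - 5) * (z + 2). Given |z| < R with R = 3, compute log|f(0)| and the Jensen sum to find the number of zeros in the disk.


Jensen's formula: (1/2pi)*integral log|f(Re^it)|dt = log|f(0)| + sum_{|a_k|<R} log(R/|a_k|)
Step 1: f(0) = (-1) * (-5) * 6 * (-5) * 2 = -300
Step 2: log|f(0)| = log|1| + log|5| + log|-6| + log|5| + log|-2| = 5.7038
Step 3: Zeros inside |z| < 3: 1, -2
Step 4: Jensen sum = log(3/1) + log(3/2) = 1.5041
Step 5: n(R) = number of terms in the Jensen sum = count of zeros inside |z| < 3 = 2

2


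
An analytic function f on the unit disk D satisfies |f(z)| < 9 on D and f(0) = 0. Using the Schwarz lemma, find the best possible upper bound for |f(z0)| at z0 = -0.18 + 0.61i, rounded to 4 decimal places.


Step 1: g = f/9 maps D -> D with g(0) = 0, so by the Schwarz lemma |g(z)| <= |z|, i.e. |f(z)| <= 9|z|; this is sharp (f(z) = 9z).
Step 2: |z0|^2 = (-0.18)^2 + 0.61^2 = 0.4045
Step 3: |z0| = sqrt(0.4045) = 0.636003
Step 4: Best bound = 9 * |z0| = 9 * 0.636003 = 5.724

5.724


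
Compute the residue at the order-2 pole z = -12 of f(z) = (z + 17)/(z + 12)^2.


Step 1: Pole of order 2 at z = -12
Step 2: Res = lim d/dz [(z + 12)^2 * f(z)] as z -> -12
Step 3: (z + 12)^2 * f(z) = z + 17
Step 4: d/dz[z + 17] = 1

1


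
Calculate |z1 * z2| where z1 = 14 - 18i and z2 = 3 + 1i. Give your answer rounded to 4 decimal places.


Step 1: |z1| = sqrt(14^2 + (-18)^2) = sqrt(520)
Step 2: |z2| = sqrt(3^2 + 1^2) = sqrt(10)
Step 3: |z1*z2| = |z1|*|z2| = sqrt(520) * sqrt(10) = sqrt(520 * 10) = sqrt(5200)
Step 4: = 72.111

72.111


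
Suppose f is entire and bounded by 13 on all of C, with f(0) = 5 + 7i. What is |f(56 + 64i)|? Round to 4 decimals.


Step 1: By Liouville's theorem, a bounded entire function is constant.
Step 2: f(z) = f(0) = 5 + 7i for all z.
Step 3: |f(w)| = |5 + 7i| = sqrt(25 + 49)
Step 4: = 8.6023

8.6023


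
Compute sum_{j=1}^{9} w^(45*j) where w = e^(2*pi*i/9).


Step 1: The sum sum_{j=1}^{n} w^(k*j) equals n if n | k, else 0.
Step 2: Here n = 9, k = 45
Step 3: Does n divide k? 9 | 45 -> True
Step 4: Sum = 9

9


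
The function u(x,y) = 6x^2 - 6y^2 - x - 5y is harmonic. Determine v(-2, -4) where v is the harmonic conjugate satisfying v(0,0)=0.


Step 1: v_x = -u_y = 12y + 5
Step 2: v_y = u_x = 12x - 1
Step 3: v = 12xy + 5x - y + C
Step 4: v(0,0) = 0 => C = 0
Step 5: v(-2, -4) = 90

90


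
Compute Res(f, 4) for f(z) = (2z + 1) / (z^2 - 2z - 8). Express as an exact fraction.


Step 1: Q(z) = z^2 - 2z - 8 = (z - 4)(z + 2)
Step 2: Q'(z) = 2z - 2
Step 3: Q'(4) = 6, P(4) = 9
Step 4: Res = P(4)/Q'(4) = 9/6 = 3/2

3/2


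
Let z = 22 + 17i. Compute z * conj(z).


Step 1: conj(z) = 22 - 17i
Step 2: z * conj(z) = 22^2 + 17^2
Step 3: = 484 + 289 = 773

773


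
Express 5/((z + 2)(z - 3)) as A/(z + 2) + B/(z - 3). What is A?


Step 1: Multiply both sides by (z + 2) and set z = -2
Step 2: A = 5 / (-2 - 3)
Step 3: A = 5 / (-5)
Step 4: A = -1

-1


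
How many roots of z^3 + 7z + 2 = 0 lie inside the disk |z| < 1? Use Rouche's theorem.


Step 1: On |z| = 1 the three terms have sizes |z^3| = 1^3 = 1, |7z| = 7*1 = 7, |2| = 2
Step 2: The dominant term is g(z) = 7z; let h(z) = z^3 + 2 so f = g + h
Step 3: On |z| = 1: |g| = 7 and |h| <= 1 + 2 = 3
Step 4: Since 7 > 3, |h| < |g| on |z| = 1, so by Rouche f has the same number of zeros as g inside |z| < 1
Step 5: g(z) = 7z has 1 zero (at the origin, multiplicity 1) inside |z| < 1. Answer = 1

1


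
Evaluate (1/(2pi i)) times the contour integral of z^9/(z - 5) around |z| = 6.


Step 1: f(z) = z^9, a = 5 is inside |z| = 6
Step 2: By Cauchy integral formula: (1/(2pi*i)) * integral = f(a)
Step 3: f(5) = 5^9 = 1953125

1953125


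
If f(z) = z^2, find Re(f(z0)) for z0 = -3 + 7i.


Step 1: z0 = -3 + 7i
Step 2: z0^2 = (-3)^2 - 7^2 - 42i
Step 3: real part = 9 - 49 = -40

-40


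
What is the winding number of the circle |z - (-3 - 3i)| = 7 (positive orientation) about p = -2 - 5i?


Step 1: Center c = (-3, -3), radius = 7
Step 2: |p - c|^2 = 1^2 + (-2)^2 = 5
Step 3: r^2 = 49
Step 4: |p-c| < r so winding number = 1

1


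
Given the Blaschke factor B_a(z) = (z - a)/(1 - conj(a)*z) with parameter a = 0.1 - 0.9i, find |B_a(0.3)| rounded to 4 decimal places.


Step 1: Numerator z0 - a = 0.3 - (0.1 - 0.9i) = 0.2 + 0.9i
Step 2: Denominator 1 - conj(a)*z0 = 1 - (0.1 + 0.9i)*0.3 = 0.97 - 0.27i
Step 3: |z0 - a|^2 = 0.2^2 + 0.9^2 = 0.85; |1 - conj(a)*z0|^2 = 0.97^2 + (-0.27)^2 = 1.0138
Step 4: |B_a(0.3)| = sqrt(0.85 / 1.0138) = sqrt(0.83843)
Step 5: = 0.9157

0.9157


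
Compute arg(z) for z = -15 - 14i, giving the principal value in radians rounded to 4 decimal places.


Step 1: z = -15 - 14i
Step 2: arg(z) = atan2(-14, -15)
Step 3: arg(z) = -2.3907

-2.3907


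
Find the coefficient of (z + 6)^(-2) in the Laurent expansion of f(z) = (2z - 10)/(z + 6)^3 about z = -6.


Step 1: Write the numerator in powers of (z + 6): 2z - 10 = 2(z + 6) + (2*(-6) - 10) = 2(z + 6) - 22
Step 2: Divide by (z + 6)^3: f(z) = -22(z + 6)^(-3) + 2(z + 6)^(-2)
Step 3: This finite sum is the Laurent series of f about z = -6.
Step 4: Coefficient of (z + 6)^(-2) = coefficient of (z + 6) in the re-centred numerator = 2

2


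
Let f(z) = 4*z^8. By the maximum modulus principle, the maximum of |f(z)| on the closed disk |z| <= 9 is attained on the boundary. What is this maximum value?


Step 1: On |z| = 9, |f(z)| = 4 * |z|^8 = 4 * 9^8
Step 2: By maximum modulus principle, maximum is on boundary.
Step 3: Maximum = 4 * 43046721 = 172186884

172186884


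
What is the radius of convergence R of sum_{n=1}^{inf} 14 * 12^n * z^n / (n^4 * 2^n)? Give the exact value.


Step 1: General term a_n = 14 * 12^n / (n^4 * 2^n)
Step 2: By the root test, |a_n|^(1/n) = 14^(1/n) * 12 / (n^(4/n) * 2) -> 12/2 as n -> infinity (since 14^(1/n) -> 1 and n^(4/n) -> 1)
Step 3: R = 1/lim|a_n|^(1/n) = 2/12 = 1/6

1/6


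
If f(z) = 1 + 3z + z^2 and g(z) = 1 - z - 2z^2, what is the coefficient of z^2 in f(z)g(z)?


Step 1: z^2 term in f*g comes from: (1)*(-2z^2) + (3z)*(-z) + (z^2)*(1)
Step 2: = -2 - 3 + 1
Step 3: = -4

-4


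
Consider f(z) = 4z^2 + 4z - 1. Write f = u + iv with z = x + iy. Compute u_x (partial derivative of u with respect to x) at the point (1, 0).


Step 1: f(z) = 4(x+iy)^2 + 4(x+iy) - 1
Step 2: u = 4(x^2 - y^2) + 4x - 1
Step 3: u_x = 8x + 4
Step 4: At (1, 0): u_x = 8 + 4 = 12

12


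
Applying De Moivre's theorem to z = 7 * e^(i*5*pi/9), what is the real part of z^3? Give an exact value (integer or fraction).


Step 1: By De Moivre's theorem, z^3 = 7^3 * e^(i*3*5*pi/9) = 343 * (cos(5*pi/3) + i*sin(5*pi/3))
Step 2: |z|^3 = 7^3 = 343
Step 3: The angle 5*pi/3 already lies in [0, 2*pi)
Step 4: cos(5*pi/3) = 1/2
Step 5: Re(z^3) = 343 * 1/2 = 343/2

343/2


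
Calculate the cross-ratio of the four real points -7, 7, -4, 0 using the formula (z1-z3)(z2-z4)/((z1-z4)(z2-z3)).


Step 1: (z1-z3)(z2-z4) = (-3) * 7 = -21
Step 2: (z1-z4)(z2-z3) = (-7) * 11 = -77
Step 3: Cross-ratio = 21/77 = 3/11

3/11


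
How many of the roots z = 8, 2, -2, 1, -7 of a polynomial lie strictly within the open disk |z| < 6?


Step 1: Check each root:
  z = 8: |8| = 8 >= 6
  z = 2: |2| = 2 < 6
  z = -2: |-2| = 2 < 6
  z = 1: |1| = 1 < 6
  z = -7: |-7| = 7 >= 6
Step 2: Count = 3

3


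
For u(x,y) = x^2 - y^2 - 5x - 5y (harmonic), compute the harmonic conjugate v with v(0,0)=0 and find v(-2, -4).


Step 1: v_x = -u_y = 2y + 5
Step 2: v_y = u_x = 2x - 5
Step 3: v = 2xy + 5x - 5y + C
Step 4: v(0,0) = 0 => C = 0
Step 5: v(-2, -4) = 26

26


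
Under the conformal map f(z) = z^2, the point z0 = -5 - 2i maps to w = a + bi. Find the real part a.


Step 1: z0 = -5 - 2i
Step 2: z0^2 = (-5)^2 - (-2)^2 + 20i
Step 3: real part = 25 - 4 = 21

21


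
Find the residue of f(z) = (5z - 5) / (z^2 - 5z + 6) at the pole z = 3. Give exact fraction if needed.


Step 1: Q(z) = z^2 - 5z + 6 = (z - 3)(z - 2)
Step 2: Q'(z) = 2z - 5
Step 3: Q'(3) = 1, P(3) = 10
Step 4: Res = P(3)/Q'(3) = 10/1 = 10

10


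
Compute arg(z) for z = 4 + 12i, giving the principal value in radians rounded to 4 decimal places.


Step 1: z = 4 + 12i
Step 2: arg(z) = atan2(12, 4)
Step 3: arg(z) = 1.249

1.249


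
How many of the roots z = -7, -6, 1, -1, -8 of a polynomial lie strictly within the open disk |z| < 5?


Step 1: Check each root:
  z = -7: |-7| = 7 >= 5
  z = -6: |-6| = 6 >= 5
  z = 1: |1| = 1 < 5
  z = -1: |-1| = 1 < 5
  z = -8: |-8| = 8 >= 5
Step 2: Count = 2

2


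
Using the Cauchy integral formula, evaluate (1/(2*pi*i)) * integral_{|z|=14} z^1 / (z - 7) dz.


Step 1: f(z) = z^1, a = 7 is inside |z| = 14
Step 2: By Cauchy integral formula: (1/(2pi*i)) * integral = f(a)
Step 3: f(7) = 7^1 = 7

7


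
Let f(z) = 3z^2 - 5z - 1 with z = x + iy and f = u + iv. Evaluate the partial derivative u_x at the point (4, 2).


Step 1: f(z) = 3(x+iy)^2 - 5(x+iy) - 1
Step 2: u = 3(x^2 - y^2) - 5x - 1
Step 3: u_x = 6x - 5
Step 4: At (4, 2): u_x = 24 - 5 = 19

19


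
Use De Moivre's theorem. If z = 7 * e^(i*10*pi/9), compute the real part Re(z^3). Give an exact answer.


Step 1: By De Moivre's theorem, z^3 = 7^3 * e^(i*3*10*pi/9) = 343 * (cos(10*pi/3) + i*sin(10*pi/3))
Step 2: |z|^3 = 7^3 = 343
Step 3: Reduce the angle mod 2*pi: 10*pi/3 - 2*pi = 4*pi/3
Step 4: cos(4*pi/3) = -1/2
Step 5: Re(z^3) = 343 * (-1/2) = -343/2

-343/2


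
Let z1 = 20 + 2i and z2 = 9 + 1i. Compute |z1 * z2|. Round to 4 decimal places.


Step 1: |z1| = sqrt(20^2 + 2^2) = sqrt(404)
Step 2: |z2| = sqrt(9^2 + 1^2) = sqrt(82)
Step 3: |z1*z2| = |z1|*|z2| = sqrt(404) * sqrt(82) = sqrt(404 * 82) = sqrt(33128)
Step 4: = 182.011

182.011


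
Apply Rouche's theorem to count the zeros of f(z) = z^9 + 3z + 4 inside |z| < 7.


Step 1: On |z| = 7 the three terms have sizes |z^9| = 7^9 = 40353607, |3z| = 3*7 = 21, |4| = 4
Step 2: The dominant term is g(z) = z^9; let h(z) = 3z + 4 so f = g + h
Step 3: On |z| = 7: |g| = 40353607 and |h| <= 21 + 4 = 25
Step 4: Since 40353607 > 25, |h| < |g| on |z| = 7, so by Rouche f has the same number of zeros as g inside |z| < 7
Step 5: g(z) = z^9 has 9 zeros (all at the origin) inside |z| < 7. Answer = 9

9


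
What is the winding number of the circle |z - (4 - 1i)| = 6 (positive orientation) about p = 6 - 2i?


Step 1: Center c = (4, -1), radius = 6
Step 2: |p - c|^2 = 2^2 + (-1)^2 = 5
Step 3: r^2 = 36
Step 4: |p-c| < r so winding number = 1

1


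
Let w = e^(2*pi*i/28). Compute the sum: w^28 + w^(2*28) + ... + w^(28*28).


Step 1: The sum sum_{j=1}^{n} w^(k*j) equals n if n | k, else 0.
Step 2: Here n = 28, k = 28
Step 3: Does n divide k? 28 | 28 -> True
Step 4: Sum = 28

28


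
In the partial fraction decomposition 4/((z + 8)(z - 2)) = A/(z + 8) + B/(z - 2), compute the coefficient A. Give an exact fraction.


Step 1: Multiply both sides by (z + 8) and set z = -8
Step 2: A = 4 / (-8 - 2)
Step 3: A = 4 / (-10)
Step 4: A = -2/5

-2/5


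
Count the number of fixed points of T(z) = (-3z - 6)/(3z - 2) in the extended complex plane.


Step 1: Fixed points satisfy T(z) = z
Step 2: 3z^2 + z + 6 = 0
Step 3: Discriminant = 1^2 - 4*3*6 = -71
Step 4: Number of fixed points = 2

2


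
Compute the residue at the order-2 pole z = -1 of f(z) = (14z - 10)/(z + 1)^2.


Step 1: Pole of order 2 at z = -1
Step 2: Res = lim d/dz [(z + 1)^2 * f(z)] as z -> -1
Step 3: (z + 1)^2 * f(z) = 14z - 10
Step 4: d/dz[14z - 10] = 14

14


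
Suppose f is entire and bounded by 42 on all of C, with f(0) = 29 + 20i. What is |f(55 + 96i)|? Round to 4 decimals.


Step 1: By Liouville's theorem, a bounded entire function is constant.
Step 2: f(z) = f(0) = 29 + 20i for all z.
Step 3: |f(w)| = |29 + 20i| = sqrt(841 + 400)
Step 4: = 35.2278

35.2278


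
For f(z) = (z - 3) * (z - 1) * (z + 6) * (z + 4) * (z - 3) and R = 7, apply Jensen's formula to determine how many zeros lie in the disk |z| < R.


Jensen's formula: (1/2pi)*integral log|f(Re^it)|dt = log|f(0)| + sum_{|a_k|<R} log(R/|a_k|)
Step 1: f(0) = (-3) * (-1) * 6 * 4 * (-3) = -216
Step 2: log|f(0)| = log|3| + log|1| + log|-6| + log|-4| + log|3| = 5.3753
Step 3: Zeros inside |z| < 7: 3, 1, -6, -4, 3
Step 4: Jensen sum = log(7/3) + log(7/1) + log(7/6) + log(7/4) + log(7/3) = 4.3543
Step 5: n(R) = number of terms in the Jensen sum = count of zeros inside |z| < 7 = 5

5


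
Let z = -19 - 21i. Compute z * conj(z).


Step 1: conj(z) = -19 + 21i
Step 2: z * conj(z) = (-19)^2 + (-21)^2
Step 3: = 361 + 441 = 802

802


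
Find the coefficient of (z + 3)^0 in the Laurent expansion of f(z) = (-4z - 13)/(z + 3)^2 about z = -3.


Step 1: Write the numerator in powers of (z + 3): -4z - 13 = -4(z + 3) + (-4*(-3) - 13) = -4(z + 3) - 1
Step 2: Divide by (z + 3)^2: f(z) = -(z + 3)^(-2) - 4(z + 3)^(-1)
Step 3: This finite sum is the Laurent series of f about z = -3.
Step 4: Only the powers -2 and -1 appear, so the coefficient of (z + 3)^0 = 0

0


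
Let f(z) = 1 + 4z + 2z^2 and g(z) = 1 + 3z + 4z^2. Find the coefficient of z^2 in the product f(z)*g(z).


Step 1: z^2 term in f*g comes from: (1)*(4z^2) + (4z)*(3z) + (2z^2)*(1)
Step 2: = 4 + 12 + 2
Step 3: = 18

18


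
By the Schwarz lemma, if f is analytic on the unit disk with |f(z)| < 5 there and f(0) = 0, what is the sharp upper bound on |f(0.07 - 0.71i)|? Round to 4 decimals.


Step 1: g = f/5 maps D -> D with g(0) = 0, so by the Schwarz lemma |g(z)| <= |z|, i.e. |f(z)| <= 5|z|; this is sharp (f(z) = 5z).
Step 2: |z0|^2 = 0.07^2 + (-0.71)^2 = 0.509
Step 3: |z0| = sqrt(0.509) = 0.713442
Step 4: Best bound = 5 * |z0| = 5 * 0.713442 = 3.5672

3.5672


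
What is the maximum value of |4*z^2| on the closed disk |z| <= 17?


Step 1: On |z| = 17, |f(z)| = 4 * |z|^2 = 4 * 17^2
Step 2: By maximum modulus principle, maximum is on boundary.
Step 3: Maximum = 4 * 289 = 1156

1156


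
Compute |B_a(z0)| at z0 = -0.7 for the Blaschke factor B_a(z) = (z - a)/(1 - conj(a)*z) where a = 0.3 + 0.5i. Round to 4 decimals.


Step 1: Numerator z0 - a = -0.7 - (0.3 + 0.5i) = -1 - 0.5i
Step 2: Denominator 1 - conj(a)*z0 = 1 - (0.3 - 0.5i)*(-0.7) = 1.21 - 0.35i
Step 3: |z0 - a|^2 = (-1)^2 + (-0.5)^2 = 1.25; |1 - conj(a)*z0|^2 = 1.21^2 + (-0.35)^2 = 1.5866
Step 4: |B_a(-0.7)| = sqrt(1.25 / 1.5866) = sqrt(0.787848)
Step 5: = 0.8876

0.8876


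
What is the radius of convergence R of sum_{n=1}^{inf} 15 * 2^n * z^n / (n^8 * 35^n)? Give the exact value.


Step 1: General term a_n = 15 * 2^n / (n^8 * 35^n)
Step 2: By the root test, |a_n|^(1/n) = 15^(1/n) * 2 / (n^(8/n) * 35) -> 2/35 as n -> infinity (since 15^(1/n) -> 1 and n^(8/n) -> 1)
Step 3: R = 1/lim|a_n|^(1/n) = 35/2

35/2


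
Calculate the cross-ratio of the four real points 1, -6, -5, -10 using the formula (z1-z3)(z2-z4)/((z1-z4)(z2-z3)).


Step 1: (z1-z3)(z2-z4) = 6 * 4 = 24
Step 2: (z1-z4)(z2-z3) = 11 * (-1) = -11
Step 3: Cross-ratio = -24/11 = -24/11

-24/11


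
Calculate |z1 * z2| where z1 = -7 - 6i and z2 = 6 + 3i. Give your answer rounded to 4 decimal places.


Step 1: |z1| = sqrt((-7)^2 + (-6)^2) = sqrt(85)
Step 2: |z2| = sqrt(6^2 + 3^2) = sqrt(45)
Step 3: |z1*z2| = |z1|*|z2| = sqrt(85) * sqrt(45) = sqrt(85 * 45) = sqrt(3825)
Step 4: = 61.8466

61.8466


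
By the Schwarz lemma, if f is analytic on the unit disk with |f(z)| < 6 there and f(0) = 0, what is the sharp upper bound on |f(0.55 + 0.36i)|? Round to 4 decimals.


Step 1: g = f/6 maps D -> D with g(0) = 0, so by the Schwarz lemma |g(z)| <= |z|, i.e. |f(z)| <= 6|z|; this is sharp (f(z) = 6z).
Step 2: |z0|^2 = 0.55^2 + 0.36^2 = 0.4321
Step 3: |z0| = sqrt(0.4321) = 0.657343
Step 4: Best bound = 6 * |z0| = 6 * 0.657343 = 3.9441

3.9441


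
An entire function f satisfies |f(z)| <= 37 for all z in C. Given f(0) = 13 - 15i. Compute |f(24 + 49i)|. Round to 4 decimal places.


Step 1: By Liouville's theorem, a bounded entire function is constant.
Step 2: f(z) = f(0) = 13 - 15i for all z.
Step 3: |f(w)| = |13 - 15i| = sqrt(169 + 225)
Step 4: = 19.8494

19.8494


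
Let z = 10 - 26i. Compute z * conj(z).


Step 1: conj(z) = 10 + 26i
Step 2: z * conj(z) = 10^2 + (-26)^2
Step 3: = 100 + 676 = 776

776


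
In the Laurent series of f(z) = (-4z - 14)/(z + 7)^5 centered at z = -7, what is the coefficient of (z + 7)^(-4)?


Step 1: Write the numerator in powers of (z + 7): -4z - 14 = -4(z + 7) + (-4*(-7) - 14) = -4(z + 7) + 14
Step 2: Divide by (z + 7)^5: f(z) = 14(z + 7)^(-5) - 4(z + 7)^(-4)
Step 3: This finite sum is the Laurent series of f about z = -7.
Step 4: Coefficient of (z + 7)^(-4) = coefficient of (z + 7) in the re-centred numerator = -4

-4


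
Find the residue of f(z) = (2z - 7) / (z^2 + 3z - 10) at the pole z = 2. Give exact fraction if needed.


Step 1: Q(z) = z^2 + 3z - 10 = (z - 2)(z + 5)
Step 2: Q'(z) = 2z + 3
Step 3: Q'(2) = 7, P(2) = -3
Step 4: Res = P(2)/Q'(2) = -3/7 = -3/7

-3/7


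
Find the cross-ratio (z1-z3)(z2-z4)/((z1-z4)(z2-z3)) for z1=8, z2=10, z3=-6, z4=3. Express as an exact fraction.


Step 1: (z1-z3)(z2-z4) = 14 * 7 = 98
Step 2: (z1-z4)(z2-z3) = 5 * 16 = 80
Step 3: Cross-ratio = 98/80 = 49/40

49/40


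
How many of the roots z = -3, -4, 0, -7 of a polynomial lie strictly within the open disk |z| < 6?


Step 1: Check each root:
  z = -3: |-3| = 3 < 6
  z = -4: |-4| = 4 < 6
  z = 0: |0| = 0 < 6
  z = -7: |-7| = 7 >= 6
Step 2: Count = 3

3


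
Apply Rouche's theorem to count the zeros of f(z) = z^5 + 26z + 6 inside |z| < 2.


Step 1: On |z| = 2 the three terms have sizes |z^5| = 2^5 = 32, |26z| = 26*2 = 52, |6| = 6
Step 2: The dominant term is g(z) = 26z; let h(z) = z^5 + 6 so f = g + h
Step 3: On |z| = 2: |g| = 52 and |h| <= 32 + 6 = 38
Step 4: Since 52 > 38, |h| < |g| on |z| = 2, so by Rouche f has the same number of zeros as g inside |z| < 2
Step 5: g(z) = 26z has 1 zero (at the origin, multiplicity 1) inside |z| < 2. Answer = 1

1


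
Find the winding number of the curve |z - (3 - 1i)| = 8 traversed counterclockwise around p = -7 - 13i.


Step 1: Center c = (3, -1), radius = 8
Step 2: |p - c|^2 = (-10)^2 + (-12)^2 = 244
Step 3: r^2 = 64
Step 4: |p-c| > r so winding number = 0

0


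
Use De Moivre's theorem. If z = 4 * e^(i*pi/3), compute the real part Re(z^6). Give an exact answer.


Step 1: By De Moivre's theorem, z^6 = 4^6 * e^(i*6*pi/3) = 4096 * (cos(2*pi) + i*sin(2*pi))
Step 2: |z|^6 = 4^6 = 4096
Step 3: Reduce the angle mod 2*pi: 2*pi - 2*pi = 0
Step 4: cos(0) = 1
Step 5: Re(z^6) = 4096 * 1 = 4096

4096


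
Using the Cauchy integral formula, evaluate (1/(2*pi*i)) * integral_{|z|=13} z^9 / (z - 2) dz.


Step 1: f(z) = z^9, a = 2 is inside |z| = 13
Step 2: By Cauchy integral formula: (1/(2pi*i)) * integral = f(a)
Step 3: f(2) = 2^9 = 512

512


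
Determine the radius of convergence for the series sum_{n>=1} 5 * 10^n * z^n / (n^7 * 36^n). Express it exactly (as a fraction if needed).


Step 1: General term a_n = 5 * 10^n / (n^7 * 36^n)
Step 2: By the root test, |a_n|^(1/n) = 5^(1/n) * 10 / (n^(7/n) * 36) -> 10/36 as n -> infinity (since 5^(1/n) -> 1 and n^(7/n) -> 1)
Step 3: R = 1/lim|a_n|^(1/n) = 36/10 = 18/5

18/5


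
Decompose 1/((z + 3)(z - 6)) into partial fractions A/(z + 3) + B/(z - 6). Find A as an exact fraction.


Step 1: Multiply both sides by (z + 3) and set z = -3
Step 2: A = 1 / (-3 - 6)
Step 3: A = 1 / (-9)
Step 4: A = -1/9

-1/9


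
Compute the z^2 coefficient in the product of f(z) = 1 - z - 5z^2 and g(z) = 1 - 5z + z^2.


Step 1: z^2 term in f*g comes from: (1)*(z^2) + (-z)*(-5z) + (-5z^2)*(1)
Step 2: = 1 + 5 - 5
Step 3: = 1

1


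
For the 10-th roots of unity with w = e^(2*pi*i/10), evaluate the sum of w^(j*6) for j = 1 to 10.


Step 1: The sum sum_{j=1}^{n} w^(k*j) equals n if n | k, else 0.
Step 2: Here n = 10, k = 6
Step 3: Does n divide k? 10 | 6 -> False
Step 4: Sum = 0

0


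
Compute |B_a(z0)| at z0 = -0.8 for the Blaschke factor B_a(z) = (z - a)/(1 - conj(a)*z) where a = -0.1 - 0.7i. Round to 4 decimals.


Step 1: Numerator z0 - a = -0.8 - (-0.1 - 0.7i) = -0.7 + 0.7i
Step 2: Denominator 1 - conj(a)*z0 = 1 - (-0.1 + 0.7i)*(-0.8) = 0.92 + 0.56i
Step 3: |z0 - a|^2 = (-0.7)^2 + 0.7^2 = 0.98; |1 - conj(a)*z0|^2 = 0.92^2 + 0.56^2 = 1.16
Step 4: |B_a(-0.8)| = sqrt(0.98 / 1.16) = sqrt(0.844828)
Step 5: = 0.9191

0.9191
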